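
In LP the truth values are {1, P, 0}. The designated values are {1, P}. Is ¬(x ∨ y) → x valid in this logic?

Countermodel: x=0, y=0 gives 0, which is not designated.

No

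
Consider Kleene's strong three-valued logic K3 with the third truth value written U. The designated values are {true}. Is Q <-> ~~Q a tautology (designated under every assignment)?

Countermodel: Q=U gives U, which is not designated.

No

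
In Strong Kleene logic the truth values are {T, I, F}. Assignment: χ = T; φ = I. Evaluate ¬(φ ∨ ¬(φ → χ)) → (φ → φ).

I

φ → χ = I → T = T  [¬I ∨ T]
¬(φ → χ) = ¬T = F
φ ∨ ¬(φ → χ) = I ∨ F = I
¬(φ ∨ ¬(φ → χ)) = ¬I = I
φ → φ = I → I = I
¬(φ ∨ ¬(φ → χ)) → (φ → φ) = I → I = I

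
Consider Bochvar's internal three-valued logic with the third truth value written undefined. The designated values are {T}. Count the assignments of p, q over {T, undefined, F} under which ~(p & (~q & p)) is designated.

Designated under: (p=T, q=T); (p=F, q=T); (p=F, q=F).

3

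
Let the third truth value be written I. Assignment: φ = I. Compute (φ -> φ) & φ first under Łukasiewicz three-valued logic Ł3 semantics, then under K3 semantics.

In Łukasiewicz three-valued logic Ł3: φ -> φ = I -> I = true  [min(1, 1−½+½)]
(φ -> φ) & φ = true & I = I
In K3: φ -> φ = I -> I = I
(φ -> φ) & φ = I & I = I

I; I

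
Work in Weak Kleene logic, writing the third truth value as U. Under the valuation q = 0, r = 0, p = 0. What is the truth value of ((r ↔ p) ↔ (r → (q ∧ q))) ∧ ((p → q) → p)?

r ↔ p = 0 ↔ 0 = 1
q ∧ q = 0 ∧ 0 = 0
r → (q ∧ q) = 0 → 0 = 1
(r ↔ p) ↔ (r → (q ∧ q)) = 1 ↔ 1 = 1
p → q = 0 → 0 = 1
(p → q) → p = 1 → 0 = 0
((r ↔ p) ↔ (r → (q ∧ q))) ∧ ((p → q) → p) = 1 ∧ 0 = 0

0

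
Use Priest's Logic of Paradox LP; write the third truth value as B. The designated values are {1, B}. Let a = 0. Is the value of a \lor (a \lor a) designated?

No

a \lor a = 0 \lor 0 = 0
a \lor (a \lor a) = 0 \lor 0 = 0
0 ∉ {1, B}.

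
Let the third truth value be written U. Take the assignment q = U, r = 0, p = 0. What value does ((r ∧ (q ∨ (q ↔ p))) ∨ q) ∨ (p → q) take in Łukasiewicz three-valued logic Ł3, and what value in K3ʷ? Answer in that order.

In Łukasiewicz three-valued logic Ł3: q ↔ p = U ↔ 0 = U
q ∨ (q ↔ p) = U ∨ U = U
r ∧ (q ∨ (q ↔ p)) = 0 ∧ U = 0
(r ∧ (q ∨ (q ↔ p))) ∨ q = 0 ∨ U = U
p → q = 0 → U = 1
((r ∧ (q ∨ (q ↔ p))) ∨ q) ∨ (p → q) = U ∨ 1 = 1
In K3ʷ: q ↔ p = U ↔ 0 = U
q ∨ (q ↔ p) = U ∨ U = U
r ∧ (q ∨ (q ↔ p)) = 0 ∧ U = U
(r ∧ (q ∨ (q ↔ p))) ∨ q = U ∨ U = U
p → q = 0 → U = U  [any arg is the third value ⇒ result is the third value]
((r ∧ (q ∨ (q ↔ p))) ∨ q) ∨ (p → q) = U ∨ U = U
They differ because Łukasiewicz three-valued logic Ł3 and K3ʷ treat U differently under the binary connectives.

1; U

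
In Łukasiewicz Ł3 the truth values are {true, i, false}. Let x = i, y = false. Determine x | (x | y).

i

x | y = i | false = i
x | (x | y) = i | i = i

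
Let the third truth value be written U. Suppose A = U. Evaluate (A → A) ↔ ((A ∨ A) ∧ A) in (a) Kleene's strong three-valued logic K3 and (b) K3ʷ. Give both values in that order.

In Kleene's strong three-valued logic K3: A → A = U → U = U  [¬U ∨ U]
A ∨ A = U ∨ U = U
(A ∨ A) ∧ A = U ∧ U = U
(A → A) ↔ ((A ∨ A) ∧ A) = U ↔ U = U
In K3ʷ: A → A = U → U = U  [any arg is the third value ⇒ result is the third value]
A ∨ A = U ∨ U = U
(A ∨ A) ∧ A = U ∧ U = U
(A → A) ↔ ((A ∨ A) ∧ A) = U ↔ U = U

U; U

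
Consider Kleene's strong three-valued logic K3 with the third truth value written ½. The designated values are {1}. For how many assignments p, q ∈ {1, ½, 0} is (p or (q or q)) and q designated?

3

Designated under: (p=1, q=1); (p=½, q=1); (p=0, q=1).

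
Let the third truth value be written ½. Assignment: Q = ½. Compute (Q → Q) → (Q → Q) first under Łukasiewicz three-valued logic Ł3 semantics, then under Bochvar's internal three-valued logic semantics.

true; ½

In Łukasiewicz three-valued logic Ł3: Q → Q = ½ → ½ = true
Q → Q = ½ → ½ = true
(Q → Q) → (Q → Q) = true → true = true
In Bochvar's internal three-valued logic: Q → Q = ½ → ½ = ½  [any arg is the third value ⇒ result is the third value]
Q → Q = ½ → ½ = ½
(Q → Q) → (Q → Q) = ½ → ½ = ½
They differ because Łukasiewicz three-valued logic Ł3 and Bochvar's internal three-valued logic treat ½ differently under the binary connectives.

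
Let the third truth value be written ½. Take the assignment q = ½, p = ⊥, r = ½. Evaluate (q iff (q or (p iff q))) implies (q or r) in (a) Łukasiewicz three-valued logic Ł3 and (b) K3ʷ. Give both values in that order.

In Łukasiewicz three-valued logic Ł3: p iff q = ⊥ iff ½ = ½  [1 − |0−½|]
q or (p iff q) = ½ or ½ = ½
q iff (q or (p iff q)) = ½ iff ½ = ⊤
q or r = ½ or ½ = ½
(q iff (q or (p iff q))) implies (q or r) = ⊤ implies ½ = ½
In K3ʷ: p iff q = ⊥ iff ½ = ½
q or (p iff q) = ½ or ½ = ½
q iff (q or (p iff q)) = ½ iff ½ = ½
q or r = ½ or ½ = ½
(q iff (q or (p iff q))) implies (q or r) = ½ implies ½ = ½

½; ½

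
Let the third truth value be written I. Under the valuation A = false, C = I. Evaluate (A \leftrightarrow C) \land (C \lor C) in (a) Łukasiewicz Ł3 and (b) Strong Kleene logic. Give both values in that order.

In Łukasiewicz Ł3: A \leftrightarrow C = false \leftrightarrow I = I  [1 − |0−½|]
C \lor C = I \lor I = I
(A \leftrightarrow C) \land (C \lor C) = I \land I = I
In Strong Kleene logic: A \leftrightarrow C = false \leftrightarrow I = I
C \lor C = I \lor I = I
(A \leftrightarrow C) \land (C \lor C) = I \land I = I

I; I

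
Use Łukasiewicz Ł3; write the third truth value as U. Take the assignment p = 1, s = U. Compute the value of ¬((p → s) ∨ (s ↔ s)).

0

p → s = 1 → U = U  [min(1, 1−1+½)]
s ↔ s = U ↔ U = 1
(p → s) ∨ (s ↔ s) = U ∨ 1 = 1
¬((p → s) ∨ (s ↔ s)) = ¬1 = 0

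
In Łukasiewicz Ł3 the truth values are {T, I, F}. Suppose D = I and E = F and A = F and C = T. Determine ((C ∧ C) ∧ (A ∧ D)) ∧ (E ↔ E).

C ∧ C = T ∧ T = T
A ∧ D = F ∧ I = F
(C ∧ C) ∧ (A ∧ D) = T ∧ F = F
E ↔ E = F ↔ F = T
((C ∧ C) ∧ (A ∧ D)) ∧ (E ↔ E) = F ∧ T = F

F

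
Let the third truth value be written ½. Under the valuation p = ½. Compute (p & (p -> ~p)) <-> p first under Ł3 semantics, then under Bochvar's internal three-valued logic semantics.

In Ł3: ~p = ~½ = ½
p -> ~p = ½ -> ½ = T  [min(1, 1−½+½)]
p & (p -> ~p) = ½ & T = ½
(p & (p -> ~p)) <-> p = ½ <-> ½ = T
In Bochvar's internal three-valued logic: ~p = ~½ = ½
p -> ~p = ½ -> ½ = ½  [any arg is the third value ⇒ result is the third value]
p & (p -> ~p) = ½ & ½ = ½
(p & (p -> ~p)) <-> p = ½ <-> ½ = ½
They differ because Ł3 and Bochvar's internal three-valued logic treat ½ differently under the binary connectives.

T; ½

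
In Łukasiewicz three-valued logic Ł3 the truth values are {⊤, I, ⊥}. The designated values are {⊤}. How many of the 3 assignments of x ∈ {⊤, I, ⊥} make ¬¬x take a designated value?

x=⊤: ⊤ ✓
x=I: I ·
x=⊥: ⊥ ·

1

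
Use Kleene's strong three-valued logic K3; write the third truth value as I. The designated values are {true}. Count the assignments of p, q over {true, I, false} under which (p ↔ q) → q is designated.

Designated under: (p=true, q=true); (p=true, q=false); (p=I, q=true); (p=false, q=true).

4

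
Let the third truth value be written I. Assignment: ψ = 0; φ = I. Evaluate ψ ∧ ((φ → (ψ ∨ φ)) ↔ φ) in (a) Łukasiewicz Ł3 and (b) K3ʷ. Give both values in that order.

0; I

In Łukasiewicz Ł3: ψ ∨ φ = 0 ∨ I = I
φ → (ψ ∨ φ) = I → I = 1  [min(1, 1−½+½)]
(φ → (ψ ∨ φ)) ↔ φ = 1 ↔ I = I
ψ ∧ ((φ → (ψ ∨ φ)) ↔ φ) = 0 ∧ I = 0
In K3ʷ: ψ ∨ φ = 0 ∨ I = I
φ → (ψ ∨ φ) = I → I = I
(φ → (ψ ∨ φ)) ↔ φ = I ↔ I = I
ψ ∧ ((φ → (ψ ∨ φ)) ↔ φ) = 0 ∧ I = I
They differ because Łukasiewicz Ł3 and K3ʷ treat I differently under the binary connectives.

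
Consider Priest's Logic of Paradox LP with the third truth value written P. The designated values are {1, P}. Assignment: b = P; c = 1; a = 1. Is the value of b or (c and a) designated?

c and a = 1 and 1 = 1
b or (c and a) = P or 1 = 1
1 ∈ {1, P}.

Yes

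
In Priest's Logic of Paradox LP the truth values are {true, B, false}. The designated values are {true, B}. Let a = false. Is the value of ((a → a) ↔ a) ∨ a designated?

a → a = false → false = true
(a → a) ↔ a = true ↔ false = false
((a → a) ↔ a) ∨ a = false ∨ false = false
false ∉ {true, B}.

No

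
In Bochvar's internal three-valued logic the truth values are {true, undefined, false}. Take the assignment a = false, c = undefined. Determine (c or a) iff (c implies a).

undefined

c or a = undefined or false = undefined
c implies a = undefined implies false = undefined  [any arg is the third value ⇒ result is the third value]
(c or a) iff (c implies a) = undefined iff undefined = undefined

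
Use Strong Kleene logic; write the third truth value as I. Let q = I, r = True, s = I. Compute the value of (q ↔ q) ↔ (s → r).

I

q ↔ q = I ↔ I = I
s → r = I → True = True
(q ↔ q) ↔ (s → r) = I ↔ True = I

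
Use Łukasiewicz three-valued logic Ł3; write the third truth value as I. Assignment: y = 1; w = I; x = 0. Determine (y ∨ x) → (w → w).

1

y ∨ x = 1 ∨ 0 = 1
w → w = I → I = 1  [min(1, 1−½+½)]
(y ∨ x) → (w → w) = 1 → 1 = 1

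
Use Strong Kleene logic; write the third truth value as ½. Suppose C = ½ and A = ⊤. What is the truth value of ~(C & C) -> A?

⊤

C & C = ½ & ½ = ½
~(C & C) = ~½ = ½
~(C & C) -> A = ½ -> ⊤ = ⊤  [~½ | ⊤]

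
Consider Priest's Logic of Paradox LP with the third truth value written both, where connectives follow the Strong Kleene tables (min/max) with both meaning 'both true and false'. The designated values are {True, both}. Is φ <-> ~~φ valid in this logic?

Yes

Every assignment of φ over {True, both, False} gives a value in {True, both}.
In particular, with φ=both: φ <-> ~~φ = both.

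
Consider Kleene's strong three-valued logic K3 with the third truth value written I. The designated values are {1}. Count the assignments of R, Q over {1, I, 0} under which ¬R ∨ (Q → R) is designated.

7

Of the 9 assignments, 7 give a value in {1}.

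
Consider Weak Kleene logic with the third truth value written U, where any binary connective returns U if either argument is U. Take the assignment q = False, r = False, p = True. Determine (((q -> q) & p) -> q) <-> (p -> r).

True

q -> q = False -> False = True
(q -> q) & p = True & True = True
((q -> q) & p) -> q = True -> False = False
p -> r = True -> False = False
(((q -> q) & p) -> q) <-> (p -> r) = False <-> False = True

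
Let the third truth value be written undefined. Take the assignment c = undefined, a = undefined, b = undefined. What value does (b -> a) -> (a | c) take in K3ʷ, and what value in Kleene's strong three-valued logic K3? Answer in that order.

In K3ʷ: b -> a = undefined -> undefined = undefined  [any arg is the third value ⇒ result is the third value]
a | c = undefined | undefined = undefined
(b -> a) -> (a | c) = undefined -> undefined = undefined
In Kleene's strong three-valued logic K3: b -> a = undefined -> undefined = undefined  [~undefined | undefined]
a | c = undefined | undefined = undefined
(b -> a) -> (a | c) = undefined -> undefined = undefined

undefined; undefined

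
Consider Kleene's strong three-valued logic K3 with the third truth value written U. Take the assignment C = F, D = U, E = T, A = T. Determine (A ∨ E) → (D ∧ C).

F

A ∨ E = T ∨ T = T
D ∧ C = U ∧ F = F
(A ∨ E) → (D ∧ C) = T → F = F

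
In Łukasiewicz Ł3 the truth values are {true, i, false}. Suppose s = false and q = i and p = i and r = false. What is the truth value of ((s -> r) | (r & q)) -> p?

s -> r = false -> false = true
r & q = false & i = false
(s -> r) | (r & q) = true | false = true
((s -> r) | (r & q)) -> p = true -> i = i  [min(1, 1−1+½)]

i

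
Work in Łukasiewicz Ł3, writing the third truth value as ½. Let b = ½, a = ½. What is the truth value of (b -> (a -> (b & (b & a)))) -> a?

b & a = ½ & ½ = ½
b & (b & a) = ½ & ½ = ½
a -> (b & (b & a)) = ½ -> ½ = T  [min(1, 1−½+½)]
b -> (a -> (b & (b & a))) = ½ -> T = T
(b -> (a -> (b & (b & a)))) -> a = T -> ½ = ½

½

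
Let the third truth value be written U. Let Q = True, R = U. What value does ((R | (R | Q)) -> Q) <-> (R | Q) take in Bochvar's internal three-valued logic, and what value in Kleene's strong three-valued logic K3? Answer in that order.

In Bochvar's internal three-valued logic: R | Q = U | True = U
R | (R | Q) = U | U = U
(R | (R | Q)) -> Q = U -> True = U  [any arg is the third value ⇒ result is the third value]
R | Q = U | True = U
((R | (R | Q)) -> Q) <-> (R | Q) = U <-> U = U
In Kleene's strong three-valued logic K3: R | Q = U | True = True
R | (R | Q) = U | True = True
(R | (R | Q)) -> Q = True -> True = True
R | Q = U | True = True
((R | (R | Q)) -> Q) <-> (R | Q) = True <-> True = True
They differ because Bochvar's internal three-valued logic and Kleene's strong three-valued logic K3 treat U differently under the binary connectives.

U; True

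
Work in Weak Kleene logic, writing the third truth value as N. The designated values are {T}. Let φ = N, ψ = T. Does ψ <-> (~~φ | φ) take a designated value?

No

~φ = ~N = N
~~φ = ~N = N
~~φ | φ = N | N = N
ψ <-> (~~φ | φ) = T <-> N = N
N ∉ {T}.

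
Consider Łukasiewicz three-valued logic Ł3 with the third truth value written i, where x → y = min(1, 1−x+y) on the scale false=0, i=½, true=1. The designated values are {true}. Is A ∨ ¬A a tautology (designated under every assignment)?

Countermodel: A=i gives i, which is not designated.

No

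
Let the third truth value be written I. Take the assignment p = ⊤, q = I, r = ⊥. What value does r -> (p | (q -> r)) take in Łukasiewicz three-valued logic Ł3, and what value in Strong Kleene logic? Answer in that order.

In Łukasiewicz three-valued logic Ł3: q -> r = I -> ⊥ = I  [min(1, 1−½+0)]
p | (q -> r) = ⊤ | I = ⊤
r -> (p | (q -> r)) = ⊥ -> ⊤ = ⊤
In Strong Kleene logic: q -> r = I -> ⊥ = I  [~I | ⊥]
p | (q -> r) = ⊤ | I = ⊤
r -> (p | (q -> r)) = ⊥ -> ⊤ = ⊤

⊤; ⊤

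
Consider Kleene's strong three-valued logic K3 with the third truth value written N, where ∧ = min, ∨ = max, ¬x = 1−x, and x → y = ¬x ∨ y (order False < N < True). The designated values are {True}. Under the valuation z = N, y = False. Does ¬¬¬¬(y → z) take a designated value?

Yes

y → z = False → N = True  [¬False ∨ N]
¬(y → z) = ¬True = False
¬¬(y → z) = ¬False = True
¬¬¬(y → z) = ¬True = False
¬¬¬¬(y → z) = ¬False = True
True ∈ {True}.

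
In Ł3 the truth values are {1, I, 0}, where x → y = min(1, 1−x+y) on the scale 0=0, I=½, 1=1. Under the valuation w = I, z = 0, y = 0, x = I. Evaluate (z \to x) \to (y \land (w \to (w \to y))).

z \to x = 0 \to I = 1  [min(1, 1−0+½)]
w \to y = I \to 0 = I
w \to (w \to y) = I \to I = 1
y \land (w \to (w \to y)) = 0 \land 1 = 0
(z \to x) \to (y \land (w \to (w \to y))) = 1 \to 0 = 0

0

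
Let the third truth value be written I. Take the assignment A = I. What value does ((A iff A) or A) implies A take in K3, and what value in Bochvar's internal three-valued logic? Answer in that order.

I; I

In K3: A iff A = I iff I = I
(A iff A) or A = I or I = I
((A iff A) or A) implies A = I implies I = I  [not I or I]
In Bochvar's internal three-valued logic: A iff A = I iff I = I
(A iff A) or A = I or I = I
((A iff A) or A) implies A = I implies I = I  [any arg is the third value ⇒ result is the third value]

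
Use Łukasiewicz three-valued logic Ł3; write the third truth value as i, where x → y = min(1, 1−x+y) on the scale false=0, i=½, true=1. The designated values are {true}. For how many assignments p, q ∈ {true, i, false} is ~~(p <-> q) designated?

Designated under: (p=true, q=true); (p=i, q=i); (p=false, q=false).

3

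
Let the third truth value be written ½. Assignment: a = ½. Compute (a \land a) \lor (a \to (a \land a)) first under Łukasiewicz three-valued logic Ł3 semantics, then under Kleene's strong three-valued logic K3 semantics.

In Łukasiewicz three-valued logic Ł3: a \land a = ½ \land ½ = ½
a \land a = ½ \land ½ = ½
a \to (a \land a) = ½ \to ½ = T  [min(1, 1−½+½)]
(a \land a) \lor (a \to (a \land a)) = ½ \lor T = T
In Kleene's strong three-valued logic K3: a \land a = ½ \land ½ = ½
a \land a = ½ \land ½ = ½
a \to (a \land a) = ½ \to ½ = ½  [\lnot ½ \lor ½]
(a \land a) \lor (a \to (a \land a)) = ½ \lor ½ = ½
They differ because Łukasiewicz three-valued logic Ł3 and Kleene's strong three-valued logic K3 treat ½ differently under implication.

T; ½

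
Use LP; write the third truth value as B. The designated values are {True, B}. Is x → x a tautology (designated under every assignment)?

Every assignment of x over {True, B, False} gives a value in {True, B}.
In particular, with x=B: x → x = B.

Yes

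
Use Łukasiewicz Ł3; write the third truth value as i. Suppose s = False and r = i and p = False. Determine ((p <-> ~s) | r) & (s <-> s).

i

~s = ~False = True
p <-> ~s = False <-> True = False
(p <-> ~s) | r = False | i = i
s <-> s = False <-> False = True
((p <-> ~s) | r) & (s <-> s) = i & True = i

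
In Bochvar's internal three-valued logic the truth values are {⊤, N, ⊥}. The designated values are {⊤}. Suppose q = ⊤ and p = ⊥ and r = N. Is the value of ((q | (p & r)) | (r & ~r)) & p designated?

No

p & r = ⊥ & N = N
q | (p & r) = ⊤ | N = N
~r = ~N = N
r & ~r = N & N = N
(q | (p & r)) | (r & ~r) = N | N = N
((q | (p & r)) | (r & ~r)) & p = N & ⊥ = N
N ∉ {⊤}.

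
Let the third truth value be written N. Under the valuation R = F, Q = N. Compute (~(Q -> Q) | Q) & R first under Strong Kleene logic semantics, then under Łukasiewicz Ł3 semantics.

F; F

In Strong Kleene logic: Q -> Q = N -> N = N
~(Q -> Q) = ~N = N
~(Q -> Q) | Q = N | N = N
(~(Q -> Q) | Q) & R = N & F = F
In Łukasiewicz Ł3: Q -> Q = N -> N = T
~(Q -> Q) = ~T = F
~(Q -> Q) | Q = F | N = N
(~(Q -> Q) | Q) & R = N & F = F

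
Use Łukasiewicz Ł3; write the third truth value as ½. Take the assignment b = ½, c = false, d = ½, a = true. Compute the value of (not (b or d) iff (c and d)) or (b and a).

b or d = ½ or ½ = ½
not (b or d) = not ½ = ½
c and d = false and ½ = false
not (b or d) iff (c and d) = ½ iff false = ½
b and a = ½ and true = ½
(not (b or d) iff (c and d)) or (b and a) = ½ or ½ = ½

½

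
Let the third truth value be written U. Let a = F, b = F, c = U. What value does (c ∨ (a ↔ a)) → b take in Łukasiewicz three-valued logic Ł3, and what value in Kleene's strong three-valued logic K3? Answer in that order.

F; F

In Łukasiewicz three-valued logic Ł3: a ↔ a = F ↔ F = T
c ∨ (a ↔ a) = U ∨ T = T
(c ∨ (a ↔ a)) → b = T → F = F
In Kleene's strong three-valued logic K3: a ↔ a = F ↔ F = T
c ∨ (a ↔ a) = U ∨ T = T
(c ∨ (a ↔ a)) → b = T → F = F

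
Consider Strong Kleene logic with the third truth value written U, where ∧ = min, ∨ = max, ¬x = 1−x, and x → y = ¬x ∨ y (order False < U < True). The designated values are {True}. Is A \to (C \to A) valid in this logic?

No

Countermodel: A=U, C=True gives U, which is not designated.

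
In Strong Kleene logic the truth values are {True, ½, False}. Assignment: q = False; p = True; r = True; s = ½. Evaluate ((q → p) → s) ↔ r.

q → p = False → True = True
(q → p) → s = True → ½ = ½  [¬True ∨ ½]
((q → p) → s) ↔ r = ½ ↔ True = ½

½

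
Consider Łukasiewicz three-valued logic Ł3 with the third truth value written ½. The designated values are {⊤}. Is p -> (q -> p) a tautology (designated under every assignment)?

Every assignment of p, q over {⊤, ½, ⊥} gives a value in {⊤}.
In particular, with p=½, q=½: p -> (q -> p) = ⊤.

Yes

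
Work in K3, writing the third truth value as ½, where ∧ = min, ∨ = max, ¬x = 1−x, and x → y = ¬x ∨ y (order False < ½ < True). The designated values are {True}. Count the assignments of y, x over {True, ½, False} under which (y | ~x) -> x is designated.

3

Designated under: (y=True, x=True); (y=½, x=True); (y=False, x=True).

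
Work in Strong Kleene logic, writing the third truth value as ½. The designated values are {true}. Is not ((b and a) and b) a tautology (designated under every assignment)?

Countermodel: b=true, a=true gives false, which is not designated.

No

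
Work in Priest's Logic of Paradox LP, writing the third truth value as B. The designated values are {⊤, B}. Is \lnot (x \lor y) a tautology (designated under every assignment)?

Countermodel: x=⊤, y=⊤ gives ⊥, which is not designated.

No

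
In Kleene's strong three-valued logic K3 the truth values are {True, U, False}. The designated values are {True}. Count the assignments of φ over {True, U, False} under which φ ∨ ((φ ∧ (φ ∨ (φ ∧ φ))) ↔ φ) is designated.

2

φ=True: True ✓
φ=U: U ·
φ=False: True ✓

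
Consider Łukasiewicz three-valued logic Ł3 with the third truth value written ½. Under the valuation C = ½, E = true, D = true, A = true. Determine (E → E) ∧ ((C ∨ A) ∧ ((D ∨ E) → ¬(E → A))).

E → E = true → true = true
C ∨ A = ½ ∨ true = true
D ∨ E = true ∨ true = true
E → A = true → true = true
¬(E → A) = ¬true = false
(D ∨ E) → ¬(E → A) = true → false = false
(C ∨ A) ∧ ((D ∨ E) → ¬(E → A)) = true ∧ false = false
(E → E) ∧ ((C ∨ A) ∧ ((D ∨ E) → ¬(E → A))) = true ∧ false = false

false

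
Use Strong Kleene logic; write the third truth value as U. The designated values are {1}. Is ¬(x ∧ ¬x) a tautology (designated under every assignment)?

Countermodel: x=U gives U, which is not designated.

No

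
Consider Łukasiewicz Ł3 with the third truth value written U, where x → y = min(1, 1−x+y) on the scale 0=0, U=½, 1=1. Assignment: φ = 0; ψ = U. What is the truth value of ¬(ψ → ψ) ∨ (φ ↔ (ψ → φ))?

U

ψ → ψ = U → U = 1
¬(ψ → ψ) = ¬1 = 0
ψ → φ = U → 0 = U
φ ↔ (ψ → φ) = 0 ↔ U = U
¬(ψ → ψ) ∨ (φ ↔ (ψ → φ)) = 0 ∨ U = U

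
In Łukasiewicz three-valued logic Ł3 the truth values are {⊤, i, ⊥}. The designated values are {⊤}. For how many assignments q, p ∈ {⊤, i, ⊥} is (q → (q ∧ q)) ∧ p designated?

3

Designated under: (q=⊤, p=⊤); (q=i, p=⊤); (q=⊥, p=⊤).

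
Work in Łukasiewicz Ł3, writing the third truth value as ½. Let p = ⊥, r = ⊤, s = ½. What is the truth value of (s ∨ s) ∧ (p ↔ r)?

s ∨ s = ½ ∨ ½ = ½
p ↔ r = ⊥ ↔ ⊤ = ⊥
(s ∨ s) ∧ (p ↔ r) = ½ ∧ ⊥ = ⊥

⊥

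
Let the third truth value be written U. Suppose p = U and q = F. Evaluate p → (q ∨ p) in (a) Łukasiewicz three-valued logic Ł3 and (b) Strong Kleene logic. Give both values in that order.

T; U

In Łukasiewicz three-valued logic Ł3: q ∨ p = F ∨ U = U
p → (q ∨ p) = U → U = T  [min(1, 1−½+½)]
In Strong Kleene logic: q ∨ p = F ∨ U = U
p → (q ∨ p) = U → U = U  [¬U ∨ U]
They differ because Łukasiewicz three-valued logic Ł3 and Strong Kleene logic treat U differently under implication.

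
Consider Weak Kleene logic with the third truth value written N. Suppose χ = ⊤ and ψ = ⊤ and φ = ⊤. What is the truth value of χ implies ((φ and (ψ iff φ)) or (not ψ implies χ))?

ψ iff φ = ⊤ iff ⊤ = ⊤
φ and (ψ iff φ) = ⊤ and ⊤ = ⊤
not ψ = not ⊤ = ⊥
not ψ implies χ = ⊥ implies ⊤ = ⊤
(φ and (ψ iff φ)) or (not ψ implies χ) = ⊤ or ⊤ = ⊤
χ implies ((φ and (ψ iff φ)) or (not ψ implies χ)) = ⊤ implies ⊤ = ⊤

⊤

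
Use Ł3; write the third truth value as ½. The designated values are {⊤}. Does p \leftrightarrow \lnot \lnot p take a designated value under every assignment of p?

Every assignment of p over {⊤, ½, ⊥} gives a value in {⊤}.
In particular, with p=½: p \leftrightarrow \lnot \lnot p = ⊤.

Yes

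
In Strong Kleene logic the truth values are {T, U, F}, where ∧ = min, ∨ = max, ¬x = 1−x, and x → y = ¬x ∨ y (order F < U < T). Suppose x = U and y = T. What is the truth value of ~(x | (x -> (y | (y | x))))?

F

y | x = T | U = T
y | (y | x) = T | T = T
x -> (y | (y | x)) = U -> T = T  [~U | T]
x | (x -> (y | (y | x))) = U | T = T
~(x | (x -> (y | (y | x)))) = ~T = F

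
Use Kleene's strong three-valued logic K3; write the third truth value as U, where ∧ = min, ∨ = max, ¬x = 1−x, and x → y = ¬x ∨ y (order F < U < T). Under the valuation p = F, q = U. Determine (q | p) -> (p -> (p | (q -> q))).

q | p = U | F = U
q -> q = U -> U = U  [~U | U]
p | (q -> q) = F | U = U
p -> (p | (q -> q)) = F -> U = T
(q | p) -> (p -> (p | (q -> q))) = U -> T = T

T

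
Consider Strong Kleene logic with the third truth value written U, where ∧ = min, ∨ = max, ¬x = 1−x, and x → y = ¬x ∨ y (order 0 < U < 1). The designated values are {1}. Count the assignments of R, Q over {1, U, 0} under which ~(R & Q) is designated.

Of the 9 assignments, 5 give a value in {1}.

5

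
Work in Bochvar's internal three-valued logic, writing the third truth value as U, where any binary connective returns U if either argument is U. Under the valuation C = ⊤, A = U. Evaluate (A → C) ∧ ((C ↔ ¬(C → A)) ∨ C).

A → C = U → ⊤ = U  [any arg is the third value ⇒ result is the third value]
C → A = ⊤ → U = U
¬(C → A) = ¬U = U
C ↔ ¬(C → A) = ⊤ ↔ U = U
(C ↔ ¬(C → A)) ∨ C = U ∨ ⊤ = U
(A → C) ∧ ((C ↔ ¬(C → A)) ∨ C) = U ∧ U = U

U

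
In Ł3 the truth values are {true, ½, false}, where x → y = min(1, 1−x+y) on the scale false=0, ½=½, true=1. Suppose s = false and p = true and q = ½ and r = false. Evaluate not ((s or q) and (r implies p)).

s or q = false or ½ = ½
r implies p = false implies true = true
(s or q) and (r implies p) = ½ and true = ½
not ((s or q) and (r implies p)) = not ½ = ½

½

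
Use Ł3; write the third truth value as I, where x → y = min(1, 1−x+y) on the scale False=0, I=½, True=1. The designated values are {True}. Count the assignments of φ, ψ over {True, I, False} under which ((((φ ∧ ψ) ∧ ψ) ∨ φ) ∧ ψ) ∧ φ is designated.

Designated under: (φ=True, ψ=True).

1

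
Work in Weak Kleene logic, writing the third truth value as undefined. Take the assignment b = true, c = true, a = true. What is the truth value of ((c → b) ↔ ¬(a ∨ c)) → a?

c → b = true → true = true
a ∨ c = true ∨ true = true
¬(a ∨ c) = ¬true = false
(c → b) ↔ ¬(a ∨ c) = true ↔ false = false
((c → b) ↔ ¬(a ∨ c)) → a = false → true = true

true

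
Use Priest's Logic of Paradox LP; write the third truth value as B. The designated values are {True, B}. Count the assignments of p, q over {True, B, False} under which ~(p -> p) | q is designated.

Of the 9 assignments, 7 give a value in {True, B}.

7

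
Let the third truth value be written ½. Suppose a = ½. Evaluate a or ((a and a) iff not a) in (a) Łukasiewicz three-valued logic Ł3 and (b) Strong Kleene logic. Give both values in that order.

In Łukasiewicz three-valued logic Ł3: a and a = ½ and ½ = ½
not a = not ½ = ½
(a and a) iff not a = ½ iff ½ = true  [1 − |½−½|]
a or ((a and a) iff not a) = ½ or true = true
In Strong Kleene logic: a and a = ½ and ½ = ½
not a = not ½ = ½
(a and a) iff not a = ½ iff ½ = ½
a or ((a and a) iff not a) = ½ or ½ = ½
They differ because Łukasiewicz three-valued logic Ł3 and Strong Kleene logic treat ½ differently under implication.

true; ½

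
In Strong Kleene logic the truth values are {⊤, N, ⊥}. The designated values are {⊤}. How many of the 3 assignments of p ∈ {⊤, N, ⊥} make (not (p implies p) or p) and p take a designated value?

1

p=⊤: ⊤ ✓
p=N: N ·
p=⊥: ⊥ ·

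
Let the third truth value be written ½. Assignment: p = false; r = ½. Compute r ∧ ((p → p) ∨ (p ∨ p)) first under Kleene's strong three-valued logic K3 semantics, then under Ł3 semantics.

In Kleene's strong three-valued logic K3: p → p = false → false = true
p ∨ p = false ∨ false = false
(p → p) ∨ (p ∨ p) = true ∨ false = true
r ∧ ((p → p) ∨ (p ∨ p)) = ½ ∧ true = ½
In Ł3: p → p = false → false = true
p ∨ p = false ∨ false = false
(p → p) ∨ (p ∨ p) = true ∨ false = true
r ∧ ((p → p) ∨ (p ∨ p)) = ½ ∧ true = ½

½; ½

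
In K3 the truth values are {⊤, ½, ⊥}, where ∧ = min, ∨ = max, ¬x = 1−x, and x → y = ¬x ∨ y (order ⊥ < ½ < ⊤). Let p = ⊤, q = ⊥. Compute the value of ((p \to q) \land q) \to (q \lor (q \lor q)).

⊤

p \to q = ⊤ \to ⊥ = ⊥
(p \to q) \land q = ⊥ \land ⊥ = ⊥
q \lor q = ⊥ \lor ⊥ = ⊥
q \lor (q \lor q) = ⊥ \lor ⊥ = ⊥
((p \to q) \land q) \to (q \lor (q \lor q)) = ⊥ \to ⊥ = ⊤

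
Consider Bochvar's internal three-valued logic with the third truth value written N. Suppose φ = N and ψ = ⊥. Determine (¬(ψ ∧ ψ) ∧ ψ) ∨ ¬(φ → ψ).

N

ψ ∧ ψ = ⊥ ∧ ⊥ = ⊥
¬(ψ ∧ ψ) = ¬⊥ = ⊤
¬(ψ ∧ ψ) ∧ ψ = ⊤ ∧ ⊥ = ⊥
φ → ψ = N → ⊥ = N  [any arg is the third value ⇒ result is the third value]
¬(φ → ψ) = ¬N = N
(¬(ψ ∧ ψ) ∧ ψ) ∨ ¬(φ → ψ) = ⊥ ∨ N = N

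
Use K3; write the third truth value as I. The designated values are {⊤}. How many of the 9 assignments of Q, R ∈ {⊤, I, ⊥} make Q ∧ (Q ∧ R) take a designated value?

1

Designated under: (Q=⊤, R=⊤).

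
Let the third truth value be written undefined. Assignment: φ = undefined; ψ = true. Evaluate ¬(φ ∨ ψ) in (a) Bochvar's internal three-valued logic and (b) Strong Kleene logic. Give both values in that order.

In Bochvar's internal three-valued logic: φ ∨ ψ = undefined ∨ true = undefined
¬(φ ∨ ψ) = ¬undefined = undefined
In Strong Kleene logic: φ ∨ ψ = undefined ∨ true = true
¬(φ ∨ ψ) = ¬true = false
They differ because Bochvar's internal three-valued logic and Strong Kleene logic treat undefined differently under the binary connectives.

undefined; false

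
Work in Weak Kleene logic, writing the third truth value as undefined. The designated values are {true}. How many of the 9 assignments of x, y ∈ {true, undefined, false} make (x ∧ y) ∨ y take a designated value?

2

Designated under: (x=true, y=true); (x=false, y=true).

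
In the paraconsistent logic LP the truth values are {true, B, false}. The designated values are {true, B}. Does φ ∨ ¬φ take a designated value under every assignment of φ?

Yes

Every assignment of φ over {true, B, false} gives a value in {true, B}.
In particular, with φ=B: φ ∨ ¬φ = B.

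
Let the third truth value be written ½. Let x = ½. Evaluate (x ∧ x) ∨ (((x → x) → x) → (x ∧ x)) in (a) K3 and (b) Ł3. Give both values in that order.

½; ⊤

In K3: x ∧ x = ½ ∧ ½ = ½
x → x = ½ → ½ = ½  [¬½ ∨ ½]
(x → x) → x = ½ → ½ = ½
x ∧ x = ½ ∧ ½ = ½
((x → x) → x) → (x ∧ x) = ½ → ½ = ½
(x ∧ x) ∨ (((x → x) → x) → (x ∧ x)) = ½ ∨ ½ = ½
In Ł3: x ∧ x = ½ ∧ ½ = ½
x → x = ½ → ½ = ⊤  [min(1, 1−½+½)]
(x → x) → x = ⊤ → ½ = ½
x ∧ x = ½ ∧ ½ = ½
((x → x) → x) → (x ∧ x) = ½ → ½ = ⊤
(x ∧ x) ∨ (((x → x) → x) → (x ∧ x)) = ½ ∨ ⊤ = ⊤
They differ because K3 and Ł3 treat ½ differently under implication.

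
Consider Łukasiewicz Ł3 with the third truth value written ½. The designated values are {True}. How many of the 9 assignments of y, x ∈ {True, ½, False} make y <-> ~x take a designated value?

3

Designated under: (y=True, x=False); (y=½, x=½); (y=False, x=True).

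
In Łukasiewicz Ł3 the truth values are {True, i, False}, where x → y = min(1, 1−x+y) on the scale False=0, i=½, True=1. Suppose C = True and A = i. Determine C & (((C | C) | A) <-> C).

C | C = True | True = True
(C | C) | A = True | i = True
((C | C) | A) <-> C = True <-> True = True
C & (((C | C) | A) <-> C) = True & True = True

True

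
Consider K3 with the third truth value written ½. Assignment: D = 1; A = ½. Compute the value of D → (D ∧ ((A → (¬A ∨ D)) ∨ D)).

1

¬A = ¬½ = ½
¬A ∨ D = ½ ∨ 1 = 1
A → (¬A ∨ D) = ½ → 1 = 1
(A → (¬A ∨ D)) ∨ D = 1 ∨ 1 = 1
D ∧ ((A → (¬A ∨ D)) ∨ D) = 1 ∧ 1 = 1
D → (D ∧ ((A → (¬A ∨ D)) ∨ D)) = 1 → 1 = 1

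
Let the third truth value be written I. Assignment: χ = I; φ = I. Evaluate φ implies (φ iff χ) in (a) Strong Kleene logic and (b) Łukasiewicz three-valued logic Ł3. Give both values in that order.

I; ⊤

In Strong Kleene logic: φ iff χ = I iff I = I
φ implies (φ iff χ) = I implies I = I  [not I or I]
In Łukasiewicz three-valued logic Ł3: φ iff χ = I iff I = ⊤
φ implies (φ iff χ) = I implies ⊤ = ⊤
They differ because Strong Kleene logic and Łukasiewicz three-valued logic Ł3 treat I differently under implication.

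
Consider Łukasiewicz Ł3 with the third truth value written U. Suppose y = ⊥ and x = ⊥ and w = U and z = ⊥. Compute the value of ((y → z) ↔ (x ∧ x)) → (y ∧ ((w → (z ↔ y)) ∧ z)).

⊤

y → z = ⊥ → ⊥ = ⊤
x ∧ x = ⊥ ∧ ⊥ = ⊥
(y → z) ↔ (x ∧ x) = ⊤ ↔ ⊥ = ⊥
z ↔ y = ⊥ ↔ ⊥ = ⊤
w → (z ↔ y) = U → ⊤ = ⊤  [min(1, 1−½+1)]
(w → (z ↔ y)) ∧ z = ⊤ ∧ ⊥ = ⊥
y ∧ ((w → (z ↔ y)) ∧ z) = ⊥ ∧ ⊥ = ⊥
((y → z) ↔ (x ∧ x)) → (y ∧ ((w → (z ↔ y)) ∧ z)) = ⊥ → ⊥ = ⊤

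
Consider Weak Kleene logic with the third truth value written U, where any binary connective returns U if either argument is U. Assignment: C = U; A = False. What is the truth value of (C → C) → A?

U

C → C = U → U = U  [any arg is the third value ⇒ result is the third value]
(C → C) → A = U → False = U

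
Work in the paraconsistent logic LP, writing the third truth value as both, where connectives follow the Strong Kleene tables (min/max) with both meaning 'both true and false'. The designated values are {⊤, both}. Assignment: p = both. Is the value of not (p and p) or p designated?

p and p = both and both = both
not (p and p) = not both = both
not (p and p) or p = both or both = both
both ∈ {⊤, both}.

Yes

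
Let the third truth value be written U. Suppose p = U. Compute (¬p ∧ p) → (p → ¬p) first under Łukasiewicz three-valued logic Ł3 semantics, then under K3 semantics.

In Łukasiewicz three-valued logic Ł3: ¬p = ¬U = U
¬p ∧ p = U ∧ U = U
¬p = ¬U = U
p → ¬p = U → U = 1  [min(1, 1−½+½)]
(¬p ∧ p) → (p → ¬p) = U → 1 = 1
In K3: ¬p = ¬U = U
¬p ∧ p = U ∧ U = U
¬p = ¬U = U
p → ¬p = U → U = U  [¬U ∨ U]
(¬p ∧ p) → (p → ¬p) = U → U = U
They differ because Łukasiewicz three-valued logic Ł3 and K3 treat U differently under implication.

1; U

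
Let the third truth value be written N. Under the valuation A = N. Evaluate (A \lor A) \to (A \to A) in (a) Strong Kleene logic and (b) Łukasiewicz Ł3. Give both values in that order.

N; 1

In Strong Kleene logic: A \lor A = N \lor N = N
A \to A = N \to N = N
(A \lor A) \to (A \to A) = N \to N = N
In Łukasiewicz Ł3: A \lor A = N \lor N = N
A \to A = N \to N = 1
(A \lor A) \to (A \to A) = N \to 1 = 1
They differ because Strong Kleene logic and Łukasiewicz Ł3 treat N differently under implication.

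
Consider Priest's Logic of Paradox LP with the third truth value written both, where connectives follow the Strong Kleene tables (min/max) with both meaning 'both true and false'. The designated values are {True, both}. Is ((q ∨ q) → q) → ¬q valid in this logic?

Countermodel: q=True gives False, which is not designated.

No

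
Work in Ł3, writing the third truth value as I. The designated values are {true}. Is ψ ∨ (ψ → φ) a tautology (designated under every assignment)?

Countermodel: ψ=I, φ=false gives I, which is not designated.

No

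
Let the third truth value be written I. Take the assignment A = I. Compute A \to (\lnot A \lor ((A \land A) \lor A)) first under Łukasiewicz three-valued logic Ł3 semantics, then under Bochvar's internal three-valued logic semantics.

true; I

In Łukasiewicz three-valued logic Ł3: \lnot A = \lnot I = I
A \land A = I \land I = I
(A \land A) \lor A = I \lor I = I
\lnot A \lor ((A \land A) \lor A) = I \lor I = I
A \to (\lnot A \lor ((A \land A) \lor A)) = I \to I = true
In Bochvar's internal three-valued logic: \lnot A = \lnot I = I
A \land A = I \land I = I
(A \land A) \lor A = I \lor I = I
\lnot A \lor ((A \land A) \lor A) = I \lor I = I
A \to (\lnot A \lor ((A \land A) \lor A)) = I \to I = I
They differ because Łukasiewicz three-valued logic Ł3 and Bochvar's internal three-valued logic treat I differently under the binary connectives.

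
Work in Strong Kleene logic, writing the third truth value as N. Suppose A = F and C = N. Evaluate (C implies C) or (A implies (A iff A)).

T

C implies C = N implies N = N  [not N or N]
A iff A = F iff F = T
A implies (A iff A) = F implies T = T
(C implies C) or (A implies (A iff A)) = N or T = T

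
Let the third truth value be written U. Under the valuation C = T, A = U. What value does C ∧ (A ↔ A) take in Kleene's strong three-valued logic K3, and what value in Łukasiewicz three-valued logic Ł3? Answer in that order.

In Kleene's strong three-valued logic K3: A ↔ A = U ↔ U = U
C ∧ (A ↔ A) = T ∧ U = U
In Łukasiewicz three-valued logic Ł3: A ↔ A = U ↔ U = T  [1 − |½−½|]
C ∧ (A ↔ A) = T ∧ T = T
They differ because Kleene's strong three-valued logic K3 and Łukasiewicz three-valued logic Ł3 treat U differently under implication.

U; T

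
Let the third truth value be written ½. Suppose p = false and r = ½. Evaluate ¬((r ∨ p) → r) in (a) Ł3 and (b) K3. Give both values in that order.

In Ł3: r ∨ p = ½ ∨ false = ½
(r ∨ p) → r = ½ → ½ = true  [min(1, 1−½+½)]
¬((r ∨ p) → r) = ¬true = false
In K3: r ∨ p = ½ ∨ false = ½
(r ∨ p) → r = ½ → ½ = ½  [¬½ ∨ ½]
¬((r ∨ p) → r) = ¬½ = ½
They differ because Ł3 and K3 treat ½ differently under implication.

false; ½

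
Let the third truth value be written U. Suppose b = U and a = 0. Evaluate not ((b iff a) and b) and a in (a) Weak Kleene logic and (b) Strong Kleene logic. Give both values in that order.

In Weak Kleene logic: b iff a = U iff 0 = U
(b iff a) and b = U and U = U
not ((b iff a) and b) = not U = U
not ((b iff a) and b) and a = U and 0 = U
In Strong Kleene logic: b iff a = U iff 0 = U
(b iff a) and b = U and U = U
not ((b iff a) and b) = not U = U
not ((b iff a) and b) and a = U and 0 = 0
They differ because Weak Kleene logic and Strong Kleene logic treat U differently under the binary connectives.

U; 0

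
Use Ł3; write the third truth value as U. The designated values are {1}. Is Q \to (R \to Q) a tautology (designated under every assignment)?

Yes

Every assignment of Q, R over {1, U, 0} gives a value in {1}.
In particular, with Q=U, R=U: Q \to (R \to Q) = 1.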